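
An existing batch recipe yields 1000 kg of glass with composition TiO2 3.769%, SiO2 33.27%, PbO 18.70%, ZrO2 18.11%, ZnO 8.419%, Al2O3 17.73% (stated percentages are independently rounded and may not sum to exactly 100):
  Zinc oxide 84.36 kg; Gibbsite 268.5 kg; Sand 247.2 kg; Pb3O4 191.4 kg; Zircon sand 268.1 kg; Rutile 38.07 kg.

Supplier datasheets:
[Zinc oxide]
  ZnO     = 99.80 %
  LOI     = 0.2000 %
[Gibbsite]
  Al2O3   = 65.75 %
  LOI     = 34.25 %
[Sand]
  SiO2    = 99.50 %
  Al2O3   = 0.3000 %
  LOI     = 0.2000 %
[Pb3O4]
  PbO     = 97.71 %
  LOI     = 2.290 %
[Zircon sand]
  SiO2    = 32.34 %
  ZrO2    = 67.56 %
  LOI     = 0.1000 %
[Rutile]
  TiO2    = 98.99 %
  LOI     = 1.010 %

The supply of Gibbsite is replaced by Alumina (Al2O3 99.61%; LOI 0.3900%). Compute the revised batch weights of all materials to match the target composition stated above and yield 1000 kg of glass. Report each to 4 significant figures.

Revised batch per 1000 kg glass:
  Zinc oxide: 84.36 kg
  Alumina: 177.2 kg
  Sand: 247.2 kg
  Pb3O4: 191.4 kg
  Zircon sand: 268.1 kg
  Rutile: 38.07 kg
Total batch = 1006 kg; LOI loss = 6.390 kg

Intermediates are displayed rounded off to 4 significant figures alongside each step — exact precision is held through every step. Every reported value receives exactly one rounding. All derived quantities are rebuilt in full precision (the yield, the totals, glass mass, six oxide percentages, LOI) from the weighed amounts on 1000 kg of glass exactly as shown in the question or the answer.
Oxide mass targets, per 1000 kg glass:
  TiO2: 3.769% × 1000 = 37.69 kg
  SiO2: 33.27% × 1000 = 332.7 kg
  PbO: 18.70% × 1000 = 187.0 kg
  ZrO2: 18.11% × 1000 = 181.1 kg
  ZnO: 8.419% × 1000 = 84.19 kg
  Al2O3: 17.73% × 1000 = 177.3 kg
Verifying the oxide balance applying the batch weights above, on the stated basis (each sum matches its target mass within answer rounding):
  TiO2: 38.07·0.9899 = 37.69 kg (target 37.69 kg)
  SiO2: 247.2·0.9950 + 268.1·0.3234 = 332.7 kg (target 332.7 kg)
  PbO: 191.4·0.9771 = 187.0 kg (target 187.0 kg)
  ZrO2: 268.1·0.6756 = 181.1 kg (target 181.1 kg)
  ZnO: 84.36·0.9980 = 84.19 kg (target 84.19 kg)
  Al2O3: 177.2·0.9961 + 247.2·0.003000 = 177.3 kg (target 177.3 kg)
Consistency of the glass mass: net batch after ignition = 999.9 kg (the Σ of target masses is 1000 kg; stated basis 1000 kg — any gap is answer rounding).
Batch total: Σ batch = 1006 kg; the LOI term Σ batch·LOI equals 6.390 kg; yield, glass over the total, = 99.37%.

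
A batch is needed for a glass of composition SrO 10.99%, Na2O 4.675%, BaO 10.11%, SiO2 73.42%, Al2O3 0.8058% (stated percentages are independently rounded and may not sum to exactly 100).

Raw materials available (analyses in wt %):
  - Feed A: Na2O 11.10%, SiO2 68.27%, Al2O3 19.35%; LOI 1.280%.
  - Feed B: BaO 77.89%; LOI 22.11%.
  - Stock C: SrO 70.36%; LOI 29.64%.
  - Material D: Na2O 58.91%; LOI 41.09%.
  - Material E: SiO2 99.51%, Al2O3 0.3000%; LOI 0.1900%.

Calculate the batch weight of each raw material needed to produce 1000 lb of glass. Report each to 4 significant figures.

Values along the way are printed, rounded to four significant figures, across the worked steps. The whole derivation carries full float precision in every operation; every reported figure is rounded just once — derived quantities (LOI, totals, glass mass, the yield, five oxide percentages) are recomputed starting from the weights on 1000 lb of glass in full precision, as set out in question or answer.
Target masses of each oxide per 1000 lb glass:
  SrO: 10.99% × 1000 = 109.9 lb
  Na2O: 4.675% × 1000 = 46.75 lb
  BaO: 10.11% × 1000 = 101.1 lb
  SiO2: 73.42% × 1000 = 734.2 lb
  Al2O3: 0.8058% × 1000 = 8.058 lb
Sums-versus-targets review applying the batch weights above, relative to the basis at hand (each sum matches its target mass modulo rounding of the values):
  SrO: 156.2·0.7036 = 109.9 lb (target 109.9 lb)
  Na2O: 30.53·0.1110 + 73.61·0.5891 = 46.75 lb (target 46.75 lb)
  BaO: 129.8·0.7789 = 101.1 lb (target 101.1 lb)
  SiO2: 30.53·0.6827 + 716.9·0.9951 = 734.2 lb (target 734.2 lb)
  Al2O3: 30.53·0.1935 + 716.9·0.003000 = 8.058 lb (target 8.058 lb)
The glass-mass cross-check: total batch − LOI = 1000 lb (per-oxide target masses sum to 1000 lb; against the stated basis, 1000 lb — rounding explains the deltas).
Batch total: Σ batch = 1107 lb; LOI removed, Σ of batch·LOI: 107.0 lb; the yield ratio, glass ÷ batch: 90.33%.

Batch per 1000 lb glass:
  Feed A: 30.53 lb
  Feed B: 129.8 lb
  Stock C: 156.2 lb
  Material D: 73.61 lb
  Material E: 716.9 lb
Total batch = 1107 lb; LOI loss = 107.0 lb; yield = 90.33%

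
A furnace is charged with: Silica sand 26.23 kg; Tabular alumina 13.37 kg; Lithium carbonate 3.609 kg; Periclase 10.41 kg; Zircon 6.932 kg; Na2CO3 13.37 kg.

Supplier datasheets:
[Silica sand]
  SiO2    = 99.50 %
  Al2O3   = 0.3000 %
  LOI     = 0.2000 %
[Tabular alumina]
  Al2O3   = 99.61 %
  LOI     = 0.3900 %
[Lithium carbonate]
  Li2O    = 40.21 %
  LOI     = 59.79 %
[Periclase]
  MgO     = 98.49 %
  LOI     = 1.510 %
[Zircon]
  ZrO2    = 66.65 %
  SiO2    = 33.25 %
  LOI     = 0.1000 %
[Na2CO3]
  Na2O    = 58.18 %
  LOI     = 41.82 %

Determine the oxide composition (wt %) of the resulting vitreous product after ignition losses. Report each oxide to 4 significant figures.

Each numeric step runs at exact precision from start to finish — in-progress results are shown rounded to 4 significant figures between the steps — each reported figure is rounded once only; derived quantities, including yield, six oxide percentages, net glass mass, the totals, ignition loss, are re-derived using the weight values at 65.90 kg of glass at exact precision, exactly as shown in either problem or answer.
Delivered oxide masses:
  ZrO2: 6.932·0.6665 = 4.620 kg
  Na2O: 13.37·0.5818 = 7.779 kg
  Li2O: 3.609·0.4021 = 1.451 kg
  SiO2: 26.23·0.9950 + 6.932·0.3325 = 28.40 kg
  Al2O3: 26.23·0.003000 + 13.37·0.9961 = 13.40 kg
  MgO: 10.41·0.9849 = 10.25 kg
LOI: 26.23·0.002000 + 13.37·0.003900 + 3.609·0.5979 + 10.41·0.01510 + 6.932·0.001000 + 13.37·0.4182 = 8.018 kg
Glass mass = batch − LOI = 73.92 − 8.018 = 65.90 kg (equal to the oxide-mass sum)
each wt % is 100 × oxide ÷ glass

Glass mass = 65.90 kg (batch 73.92 − LOI 8.018).
Composition: ZrO2 7.011%, Na2O 11.80%, Li2O 2.202%, SiO2 43.10%, Al2O3 20.33%, MgO 15.56%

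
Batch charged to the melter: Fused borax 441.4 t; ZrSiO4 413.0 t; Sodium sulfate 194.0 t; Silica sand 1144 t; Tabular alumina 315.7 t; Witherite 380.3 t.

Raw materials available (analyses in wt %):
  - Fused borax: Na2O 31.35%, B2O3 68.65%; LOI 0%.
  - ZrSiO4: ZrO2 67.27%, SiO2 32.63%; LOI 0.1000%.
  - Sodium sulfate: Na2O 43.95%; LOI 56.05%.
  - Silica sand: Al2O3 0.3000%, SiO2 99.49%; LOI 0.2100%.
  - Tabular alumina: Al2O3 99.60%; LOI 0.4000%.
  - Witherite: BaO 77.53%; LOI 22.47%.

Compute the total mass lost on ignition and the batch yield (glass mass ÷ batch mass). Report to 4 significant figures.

LOI loss = 198.3 t; glass = 2690 t; yield = 93.14%

The intermediate values are rounded to 4 significant digits wherever printed; full float precision is carried throughout — a single rounding produces every reported result. All derived quantities (the six compositions, totals, the yield, ignition loss, net glass mass) are re-derived starting from the weights for 2690 t of glass in full float precision precisely as stated by either problem or answer.
Ignition loss by material:
  Fused borax: 441.4 × 0 = 0 t
  ZrSiO4: 413.0 × 0.001000 = 0.4130 t
  Sodium sulfate: 194.0 × 0.5605 = 108.7 t
  Silica sand: 1144 × 0.002100 = 2.402 t
  Tabular alumina: 315.7 × 0.004000 = 1.263 t
  Witherite: 380.3 × 0.2247 = 85.45 t
Total LOI = 198.3 t
Glass = batch − LOI = 2888 − 198.3 = 2690 t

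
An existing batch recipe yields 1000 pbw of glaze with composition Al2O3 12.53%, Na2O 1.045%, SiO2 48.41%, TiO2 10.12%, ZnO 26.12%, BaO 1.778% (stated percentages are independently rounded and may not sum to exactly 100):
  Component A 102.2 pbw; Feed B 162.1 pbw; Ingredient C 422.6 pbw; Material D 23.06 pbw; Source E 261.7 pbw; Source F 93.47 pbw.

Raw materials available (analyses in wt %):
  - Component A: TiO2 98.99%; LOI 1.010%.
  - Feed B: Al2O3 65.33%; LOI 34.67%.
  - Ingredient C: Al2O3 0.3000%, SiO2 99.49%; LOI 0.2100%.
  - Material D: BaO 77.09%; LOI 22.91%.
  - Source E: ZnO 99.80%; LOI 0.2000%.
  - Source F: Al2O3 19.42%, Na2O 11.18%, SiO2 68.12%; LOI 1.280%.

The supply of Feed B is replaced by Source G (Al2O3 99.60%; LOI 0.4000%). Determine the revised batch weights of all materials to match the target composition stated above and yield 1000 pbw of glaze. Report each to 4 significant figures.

The working math maintains full float precision throughout — mid-chain values appear (rounded to 4 significant figures) alongside each step — every reported result sees exactly one rounding. All derived quantities are computed using the weight values at 1000 pbw of glass at exact precision (LOI, yield, totals, net glass mass, six oxide percentages) as given in question or answer.
Target masses of each oxide per 1000 pbw glaze:
  Al2O3: 12.53% × 1000 = 125.3 pbw
  Na2O: 1.045% × 1000 = 10.45 pbw
  SiO2: 48.41% × 1000 = 484.1 pbw
  TiO2: 10.12% × 1000 = 101.2 pbw
  ZnO: 26.12% × 1000 = 261.2 pbw
  BaO: 1.778% × 1000 = 17.78 pbw
Per-oxide balance check with the batch weights as given, at the basis given (oxide sums agree with the targets given rounding of the digits):
  Al2O3: 106.3·0.9960 + 422.6·0.003000 + 93.47·0.1942 = 125.3 pbw (target 125.3 pbw)
  Na2O: 93.47·0.1118 = 10.45 pbw (target 10.45 pbw)
  SiO2: 422.6·0.9949 + 93.47·0.6812 = 484.1 pbw (target 484.1 pbw)
  TiO2: 102.2·0.9899 = 101.2 pbw (target 101.2 pbw)
  ZnO: 261.7·0.9980 = 261.2 pbw (target 261.2 pbw)
  BaO: 23.06·0.7709 = 17.78 pbw (target 17.78 pbw)
Glass-mass bookkeeping: total batch − LOI = 1000 pbw (summing oxide targets gives 1000 pbw; stated basis 1000 pbw — deltas are rounding alone).
Whole-batch sum: Σ batch = 1009 pbw; ignition loss, Σ(batch × LOI) = 9.348 pbw; yield: glass divided by total = 99.07%.

Revised batch per 1000 pbw glaze:
  Component A: 102.2 pbw
  Source G: 106.3 pbw
  Ingredient C: 422.6 pbw
  Material D: 23.06 pbw
  Source E: 261.7 pbw
  Source F: 93.47 pbw
Total batch = 1009 pbw; LOI loss = 9.348 pbw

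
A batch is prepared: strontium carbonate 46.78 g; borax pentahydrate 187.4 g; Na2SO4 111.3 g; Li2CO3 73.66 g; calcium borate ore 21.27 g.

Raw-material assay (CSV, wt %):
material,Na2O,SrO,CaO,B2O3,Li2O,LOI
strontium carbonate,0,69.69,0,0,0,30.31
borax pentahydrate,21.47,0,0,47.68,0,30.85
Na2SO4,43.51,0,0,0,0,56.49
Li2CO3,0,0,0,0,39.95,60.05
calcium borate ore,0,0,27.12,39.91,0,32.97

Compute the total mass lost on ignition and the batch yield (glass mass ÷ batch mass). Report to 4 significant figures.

LOI loss = 186.1 g; glass = 254.3 g; yield = 57.74%

Values along the way are rounded off to 4 significant digits when displayed — all arithmetic keeps exact precision through the solve; exactly one rounding goes into every reported number. All derived quantities (the five compositions, the yield, LOI, the totals, glass mass) are recomputed using the weight values per 254.3 g of glass in full precision as set out in the problem or the answer.
LOI of each material in turn:
  strontium carbonate: 46.78 × 0.3031 = 14.18 g
  borax pentahydrate: 187.4 × 0.3085 = 57.81 g
  Na2SO4: 111.3 × 0.5649 = 62.87 g
  Li2CO3: 73.66 × 0.6005 = 44.23 g
  calcium borate ore: 21.27 × 0.3297 = 7.013 g
Total LOI = 186.1 g
Glass = batch − LOI = 440.4 − 186.1 = 254.3 g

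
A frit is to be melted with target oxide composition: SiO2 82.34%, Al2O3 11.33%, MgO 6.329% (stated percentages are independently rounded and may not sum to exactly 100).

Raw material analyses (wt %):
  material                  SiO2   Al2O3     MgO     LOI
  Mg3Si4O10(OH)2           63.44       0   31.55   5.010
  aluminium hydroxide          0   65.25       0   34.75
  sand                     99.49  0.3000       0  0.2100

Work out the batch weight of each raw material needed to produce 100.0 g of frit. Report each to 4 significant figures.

Batch per 100.0 g frit:
  Mg3Si4O10(OH)2: 20.06 g
  aluminium hydroxide: 17.04 g
  sand: 69.97 g
Total batch = 107.1 g; LOI loss = 7.073 g; yield = 93.39%

All arithmetic carries full precision from start to finish — mid-chain values are displayed (rounded to 4 significant digits) when written out; a single rounding finalizes each reported result. All derived quantities, including the three compositions, net glass mass, ignition loss, totals, the yield, are computed starting from the weights on 100.0 g of glass in full float precision, as quoted within the question or the answer.
Oxide-by-oxide targets in 100.0 g frit:
  SiO2: 82.34% × 100.0 = 82.34 g
  Al2O3: 11.33% × 100.0 = 11.33 g
  MgO: 6.329% × 100.0 = 6.329 g
Checking each oxide sum per the reported batch figures, for the quoted basis mass (each sum matches its target mass within answer rounding):
  SiO2: 20.06·0.6344 + 69.97·0.9949 = 82.34 g (target 82.34 g)
  Al2O3: 17.04·0.6525 + 69.97·0.003000 = 11.33 g (target 11.33 g)
  MgO: 20.06·0.3155 = 6.329 g (target 6.329 g)
Auditing the glass mass value: batch total minus LOI = 100.0 g (oxide target masses add up to 100.0 g; stated basis 100.0 g — gaps are rounding artifacts).
Batch grand total — Σ batch = 107.1 g; LOI loss = Σ batch·LOI = 7.073 g; yield: glass divided by total = 93.39%.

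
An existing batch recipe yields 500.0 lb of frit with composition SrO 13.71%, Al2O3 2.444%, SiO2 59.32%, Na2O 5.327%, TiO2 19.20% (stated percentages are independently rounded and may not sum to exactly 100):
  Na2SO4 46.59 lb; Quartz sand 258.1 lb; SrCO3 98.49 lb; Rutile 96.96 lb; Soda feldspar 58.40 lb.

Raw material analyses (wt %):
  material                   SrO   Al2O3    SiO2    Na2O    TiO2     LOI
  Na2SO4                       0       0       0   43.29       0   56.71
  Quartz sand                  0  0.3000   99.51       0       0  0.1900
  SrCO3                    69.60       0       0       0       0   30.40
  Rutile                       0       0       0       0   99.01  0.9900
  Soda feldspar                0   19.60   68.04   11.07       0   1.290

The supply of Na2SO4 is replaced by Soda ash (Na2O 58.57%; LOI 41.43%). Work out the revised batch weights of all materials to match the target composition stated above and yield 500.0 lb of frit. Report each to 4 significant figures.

All internal work carries full float precision through the solve. The intermediate values are shown (rounded to four significant digits) alongside each step; each reported value undergoes a single rounding — the derived quantities (glass mass, five oxide percentages, yield, the totals, LOI) are re-derived from the weighed amounts on 500.0 lb of glass at full precision precisely as stated by the question or the answer.
Oxide mass targets, per 500.0 lb frit:
  SrO: 13.71% × 500.0 = 68.55 lb
  Al2O3: 2.444% × 500.0 = 12.22 lb
  SiO2: 59.32% × 500.0 = 296.6 lb
  Na2O: 5.327% × 500.0 = 26.64 lb
  TiO2: 19.20% × 500.0 = 96.00 lb
Oxide-by-oxide audit using the reported weights, for the quoted basis mass (target by target, the sums agree within answer rounding):
  SrO: 98.49·0.6960 = 68.55 lb (target 68.55 lb)
  Al2O3: 258.1·0.003000 + 58.40·0.1960 = 12.22 lb (target 12.22 lb)
  SiO2: 258.1·0.9951 + 58.40·0.6804 = 296.6 lb (target 296.6 lb)
  Na2O: 34.44·0.5857 + 58.40·0.1107 = 26.64 lb (target 26.64 lb)
  TiO2: 96.96·0.9901 = 96.00 lb (target 96.00 lb)
Glass-mass closure: the batch minus its LOI: 500.0 lb (per-oxide target masses sum to 500.0 lb; the stated basis being 500.0 lb — a pure rounding effect).
Batch total: Σ batch = 546.4 lb; LOI loss = Σ batch·LOI = 46.41 lb; yield, glass over the total, = 91.51%.

Revised batch per 500.0 lb frit:
  Soda ash: 34.44 lb
  Quartz sand: 258.1 lb
  SrCO3: 98.49 lb
  Rutile: 96.96 lb
  Soda feldspar: 58.40 lb
Total batch = 546.4 lb; LOI loss = 46.41 lb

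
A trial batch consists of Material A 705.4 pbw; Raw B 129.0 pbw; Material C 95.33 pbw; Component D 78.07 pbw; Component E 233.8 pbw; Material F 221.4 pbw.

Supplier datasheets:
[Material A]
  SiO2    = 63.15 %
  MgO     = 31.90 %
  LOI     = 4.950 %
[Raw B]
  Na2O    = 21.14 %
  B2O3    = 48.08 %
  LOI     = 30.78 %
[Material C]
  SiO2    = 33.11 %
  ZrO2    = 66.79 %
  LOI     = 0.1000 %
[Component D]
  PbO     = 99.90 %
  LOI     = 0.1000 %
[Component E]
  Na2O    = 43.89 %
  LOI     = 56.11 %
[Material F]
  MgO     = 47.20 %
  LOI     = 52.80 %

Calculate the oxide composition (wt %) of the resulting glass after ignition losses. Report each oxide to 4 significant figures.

Values along the way are printed with 4-significant-figure rounding at each printed step. Every computation maintains full float precision at each step. Each reported number is rounded just once; all derived quantities, including six oxide percentages, net glass mass, LOI, yield, the totals, are recomputed using the weight values for 1140 pbw of glass at exact precision, as set out in problem or answer.
Per-oxide mass from batch:
  Na2O: 129.0·0.2114 + 233.8·0.4389 = 129.9 pbw
  B2O3: 129.0·0.4808 = 62.02 pbw
  PbO: 78.07·0.9990 = 77.99 pbw
  SiO2: 705.4·0.6315 + 95.33·0.3311 = 477.0 pbw
  MgO: 705.4·0.3190 + 221.4·0.4720 = 329.5 pbw
  ZrO2: 95.33·0.6679 = 63.67 pbw
LOI: 705.4·0.04950 + 129.0·0.3078 + 95.33·0.001000 + 78.07·0.001000 + 233.8·0.5611 + 221.4·0.5280 = 322.9 pbw
Glass mass = batch − LOI = 1463 − 322.9 = 1140 pbw (equal to the oxide-mass sum)
percent share: oxide ÷ glass, ×100

Glass mass = 1140 pbw (batch 1463 − LOI 322.9).
Composition: Na2O 11.39%, B2O3 5.440%, PbO 6.841%, SiO2 41.84%, MgO 28.90%, ZrO2 5.585%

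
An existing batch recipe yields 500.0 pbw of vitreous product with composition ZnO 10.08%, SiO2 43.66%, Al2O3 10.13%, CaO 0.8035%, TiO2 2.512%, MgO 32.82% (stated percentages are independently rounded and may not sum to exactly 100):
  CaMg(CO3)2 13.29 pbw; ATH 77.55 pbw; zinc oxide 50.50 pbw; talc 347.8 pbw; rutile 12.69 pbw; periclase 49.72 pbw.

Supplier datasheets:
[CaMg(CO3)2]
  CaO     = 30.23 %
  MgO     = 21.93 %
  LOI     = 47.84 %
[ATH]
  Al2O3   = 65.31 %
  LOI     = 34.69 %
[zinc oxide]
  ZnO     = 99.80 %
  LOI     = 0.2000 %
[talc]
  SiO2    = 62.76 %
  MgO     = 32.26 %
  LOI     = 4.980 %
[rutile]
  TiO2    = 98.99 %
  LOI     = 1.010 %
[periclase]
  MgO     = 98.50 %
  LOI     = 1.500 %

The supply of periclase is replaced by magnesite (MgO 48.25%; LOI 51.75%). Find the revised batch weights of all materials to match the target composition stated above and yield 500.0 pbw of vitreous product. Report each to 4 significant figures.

The intermediate values appear, rounded to four significant figures, at each printed step; all internal work keeps full precision throughout. A single rounding completes every reported value — all derived quantities are re-derived from the batch weights on 500.0 pbw of glass at full float precision (totals, net glass mass, yield, ignition loss, six oxide percentages), precisely as stated by the question or the answer.
Target oxide masses per 500.0 pbw vitreous product:
  ZnO: 10.08% × 500.0 = 50.40 pbw
  SiO2: 43.66% × 500.0 = 218.3 pbw
  Al2O3: 10.13% × 500.0 = 50.65 pbw
  CaO: 0.8035% × 500.0 = 4.018 pbw
  TiO2: 2.512% × 500.0 = 12.56 pbw
  MgO: 32.82% × 500.0 = 164.1 pbw
Oxide-by-oxide audit from the weights as reported, against the basis in use (each sum matches its target mass net of answer rounding effects):
  ZnO: 50.50·0.9980 = 50.40 pbw (target 50.40 pbw)
  SiO2: 347.8·0.6276 = 218.3 pbw (target 218.3 pbw)
  Al2O3: 77.55·0.6531 = 50.65 pbw (target 50.65 pbw)
  CaO: 13.29·0.3023 = 4.018 pbw (target 4.018 pbw)
  TiO2: 12.69·0.9899 = 12.56 pbw (target 12.56 pbw)
  MgO: 13.29·0.2193 + 347.8·0.3226 + 101.5·0.4825 = 164.1 pbw (target 164.1 pbw)
Mass balance on the glass: whole batch net of LOI = 500.0 pbw (summing oxide targets gives 500.0 pbw; with the basis standing at 500.0 pbw — deltas are rounding alone).
Batch total: Σ batch = 603.3 pbw; loss to ignition Σ batch·LOI = 103.3 pbw; as yield: glass ÷ batch → 82.87%.

Revised batch per 500.0 pbw vitreous product:
  CaMg(CO3)2: 13.29 pbw
  ATH: 77.55 pbw
  zinc oxide: 50.50 pbw
  talc: 347.8 pbw
  rutile: 12.69 pbw
  magnesite: 101.5 pbw
Total batch = 603.3 pbw; LOI loss = 103.3 pbw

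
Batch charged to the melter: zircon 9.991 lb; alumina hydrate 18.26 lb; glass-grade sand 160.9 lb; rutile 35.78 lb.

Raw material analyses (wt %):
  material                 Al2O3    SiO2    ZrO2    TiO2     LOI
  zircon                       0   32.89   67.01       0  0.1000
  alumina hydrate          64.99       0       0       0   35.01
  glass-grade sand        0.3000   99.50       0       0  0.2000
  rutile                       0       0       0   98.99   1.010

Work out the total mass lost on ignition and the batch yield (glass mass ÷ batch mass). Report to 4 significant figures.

LOI loss = 7.086 lb; glass = 217.8 lb; yield = 96.85%

In-progress results are rounded to 4 significant figures when quoted — each numeric step holds full precision at every stage — exactly one rounding lands on every reported figure. The derived quantities are carried from the batch weights at 217.8 lb of glass in full float precision (LOI, the yield, four oxide percentages, the totals, glass mass) exactly as shown in the problem or answer text.
Ignition loss by material:
  zircon: 9.991 × 0.001000 = 0.009991 lb
  alumina hydrate: 18.26 × 0.3501 = 6.393 lb
  glass-grade sand: 160.9 × 0.002000 = 0.3218 lb
  rutile: 35.78 × 0.01010 = 0.3614 lb
Total LOI = 7.086 lb
Glass = batch − LOI = 224.9 − 7.086 = 217.8 lb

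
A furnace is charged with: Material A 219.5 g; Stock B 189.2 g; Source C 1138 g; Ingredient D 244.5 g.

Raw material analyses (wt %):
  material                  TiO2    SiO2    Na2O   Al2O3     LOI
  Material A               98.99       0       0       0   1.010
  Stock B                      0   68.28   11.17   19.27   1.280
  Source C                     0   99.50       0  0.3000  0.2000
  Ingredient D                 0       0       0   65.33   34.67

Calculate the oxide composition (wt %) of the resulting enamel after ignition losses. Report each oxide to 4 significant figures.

Each numeric step runs at exact precision from start to finish; mid-chain values are rounded to 4 significant figures when displayed; every reported result takes a single rounding; the derived quantities are computed at exact precision (the four compositions, net glass mass, ignition loss, yield, totals) from the batch weights for 1700 g of glass, as quoted within the problem or the answer.
What the batch supplies per oxide:
  TiO2: 219.5·0.9899 = 217.3 g
  SiO2: 189.2·0.6828 + 1138·0.9950 = 1261 g
  Na2O: 189.2·0.1117 = 21.13 g
  Al2O3: 189.2·0.1927 + 1138·0.003000 + 244.5·0.6533 = 199.6 g
LOI: 219.5·0.01010 + 189.2·0.01280 + 1138·0.002000 + 244.5·0.3467 = 91.68 g
Net of LOI, the glass mass = 1791 − 91.68 = 1700 g (consistent with Σ oxide mass)
wt % = oxide mass / glass mass × 100

Glass mass = 1700 g (batch 1791 − LOI 91.68).
Composition: TiO2 12.78%, SiO2 74.23%, Na2O 1.244%, Al2O3 11.74%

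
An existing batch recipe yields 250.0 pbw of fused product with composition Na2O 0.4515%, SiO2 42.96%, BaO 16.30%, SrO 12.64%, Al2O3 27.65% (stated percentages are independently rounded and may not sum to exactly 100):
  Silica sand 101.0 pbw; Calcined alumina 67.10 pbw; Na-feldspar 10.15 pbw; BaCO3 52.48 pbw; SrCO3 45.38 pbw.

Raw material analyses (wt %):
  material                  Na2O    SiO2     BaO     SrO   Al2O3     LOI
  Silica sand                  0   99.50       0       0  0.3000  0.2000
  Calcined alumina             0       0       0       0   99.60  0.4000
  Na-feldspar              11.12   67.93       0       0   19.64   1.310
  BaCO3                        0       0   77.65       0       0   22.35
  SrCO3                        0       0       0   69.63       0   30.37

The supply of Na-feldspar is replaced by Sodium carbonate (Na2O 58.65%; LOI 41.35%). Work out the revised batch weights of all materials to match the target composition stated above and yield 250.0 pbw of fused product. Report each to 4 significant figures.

The whole derivation carries full precision throughout. Values along the way are displayed rounded off to 4 significant figures between the steps. Every reported figure is rounded only once — the derived quantities (five oxide percentages, glass mass, LOI, the yield, the totals) are computed in full precision using the weight values at 250.0 pbw of glass, as they appear in the question or the answer.
Per-oxide target masses for 250.0 pbw fused product:
  Na2O: 0.4515% × 250.0 = 1.129 pbw
  SiO2: 42.96% × 250.0 = 107.4 pbw
  BaO: 16.30% × 250.0 = 40.75 pbw
  SrO: 12.64% × 250.0 = 31.60 pbw
  Al2O3: 27.65% × 250.0 = 69.12 pbw
Balance tally, oxide-wise, from the weights as reported, relative to the basis at hand (sums match the target masses once rounding is allowed for):
  Na2O: 1.925·0.5865 = 1.129 pbw (target 1.129 pbw)
  SiO2: 107.9·0.9950 = 107.4 pbw (target 107.4 pbw)
  BaO: 52.48·0.7765 = 40.75 pbw (target 40.75 pbw)
  SrO: 45.38·0.6963 = 31.60 pbw (target 31.60 pbw)
  Al2O3: 107.9·0.003000 + 69.08·0.9960 = 69.13 pbw (target 69.12 pbw)
Auditing the glass mass value: Σ batch − LOI loss = 250.0 pbw (targets for the oxides total 250.0 pbw; with the basis standing at 250.0 pbw — a pure rounding effect).
Adding the batch up: Σ batch = 276.8 pbw; LOI loss = Σ batch·LOI = 26.80 pbw; glass ÷ batch gives a yield of 90.32%.

Revised batch per 250.0 pbw fused product:
  Silica sand: 107.9 pbw
  Calcined alumina: 69.08 pbw
  Sodium carbonate: 1.925 pbw
  BaCO3: 52.48 pbw
  SrCO3: 45.38 pbw
Total batch = 276.8 pbw; LOI loss = 26.80 pbw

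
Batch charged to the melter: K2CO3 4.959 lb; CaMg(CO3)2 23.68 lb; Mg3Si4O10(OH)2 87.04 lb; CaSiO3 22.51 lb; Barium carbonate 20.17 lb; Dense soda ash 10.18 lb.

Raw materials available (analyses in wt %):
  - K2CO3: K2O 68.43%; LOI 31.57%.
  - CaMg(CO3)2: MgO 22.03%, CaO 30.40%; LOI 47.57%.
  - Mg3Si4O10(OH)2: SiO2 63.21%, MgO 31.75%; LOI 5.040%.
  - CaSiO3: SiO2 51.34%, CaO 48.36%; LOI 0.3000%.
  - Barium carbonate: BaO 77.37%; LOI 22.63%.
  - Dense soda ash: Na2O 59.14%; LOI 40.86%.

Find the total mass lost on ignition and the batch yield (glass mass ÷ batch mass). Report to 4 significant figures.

LOI loss = 26.01 lb; glass = 142.5 lb; yield = 84.57%

Full float precision is carried in every operation; mid-chain values appear rounded off to 4 significant figures as written; each reported value takes just one rounding. The derived quantities (LOI, the six compositions, net glass mass, totals, the yield) are re-derived in exact precision using the weight values on 142.5 lb of glass precisely as stated by the problem or answer text.
Loss on ignition, line by line:
  K2CO3: 4.959 × 0.3157 = 1.566 lb
  CaMg(CO3)2: 23.68 × 0.4757 = 11.26 lb
  Mg3Si4O10(OH)2: 87.04 × 0.05040 = 4.387 lb
  CaSiO3: 22.51 × 0.003000 = 0.06753 lb
  Barium carbonate: 20.17 × 0.2263 = 4.564 lb
  Dense soda ash: 10.18 × 0.4086 = 4.160 lb
Total LOI = 26.01 lb
Glass = batch − LOI = 168.5 − 26.01 = 142.5 lb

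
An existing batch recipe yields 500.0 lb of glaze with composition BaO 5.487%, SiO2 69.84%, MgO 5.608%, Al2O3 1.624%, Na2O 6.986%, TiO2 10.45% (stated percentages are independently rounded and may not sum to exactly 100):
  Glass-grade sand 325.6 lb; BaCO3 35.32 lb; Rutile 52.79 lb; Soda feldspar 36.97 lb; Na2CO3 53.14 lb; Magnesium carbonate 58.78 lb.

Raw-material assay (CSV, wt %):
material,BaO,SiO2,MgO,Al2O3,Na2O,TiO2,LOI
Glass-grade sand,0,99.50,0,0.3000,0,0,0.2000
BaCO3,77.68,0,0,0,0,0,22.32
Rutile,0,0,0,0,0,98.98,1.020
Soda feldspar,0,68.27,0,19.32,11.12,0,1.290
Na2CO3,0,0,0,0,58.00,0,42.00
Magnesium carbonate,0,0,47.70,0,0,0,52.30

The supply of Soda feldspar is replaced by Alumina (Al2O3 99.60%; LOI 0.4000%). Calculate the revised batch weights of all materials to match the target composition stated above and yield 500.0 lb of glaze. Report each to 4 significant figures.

Revised batch per 500.0 lb glaze:
  Glass-grade sand: 351.0 lb
  BaCO3: 35.32 lb
  Rutile: 52.79 lb
  Alumina: 7.096 lb
  Na2CO3: 60.22 lb
  Magnesium carbonate: 58.78 lb
Total batch = 565.2 lb; LOI loss = 65.19 lb

The intermediate values are displayed (rounded to four significant figures) on the page — the whole derivation carries exact precision through the solve; every reported value is rounded a single time. Derived quantities are recomputed in exact precision (LOI, the totals, the yield, glass mass, six oxide percentages) starting from the weights for 500.0 lb of glass, as given in the question or the answer.
The oxide mass targets at 500.0 lb glaze:
  BaO: 5.487% × 500.0 = 27.44 lb
  SiO2: 69.84% × 500.0 = 349.2 lb
  MgO: 5.608% × 500.0 = 28.04 lb
  Al2O3: 1.624% × 500.0 = 8.120 lb
  Na2O: 6.986% × 500.0 = 34.93 lb
  TiO2: 10.45% × 500.0 = 52.25 lb
Per-oxide balance check applying the batch weights above, against the basis in use (sums match the target masses modulo rounding of the values):
  BaO: 35.32·0.7768 = 27.44 lb (target 27.44 lb)
  SiO2: 351.0·0.9950 = 349.2 lb (target 349.2 lb)
  MgO: 58.78·0.4770 = 28.04 lb (target 28.04 lb)
  Al2O3: 351.0·0.003000 + 7.096·0.9960 = 8.121 lb (target 8.120 lb)
  Na2O: 60.22·0.5800 = 34.93 lb (target 34.93 lb)
  TiO2: 52.79·0.9898 = 52.25 lb (target 52.25 lb)
Glass-mass closure: batch total minus LOI = 500.0 lb (summing oxide targets gives 500.0 lb; stated basis 500.0 lb — a pure rounding effect).
Total batch = Σ batch = 565.2 lb; LOI removed, Σ of batch·LOI: 65.19 lb; yield: glass divided by total = 88.47%.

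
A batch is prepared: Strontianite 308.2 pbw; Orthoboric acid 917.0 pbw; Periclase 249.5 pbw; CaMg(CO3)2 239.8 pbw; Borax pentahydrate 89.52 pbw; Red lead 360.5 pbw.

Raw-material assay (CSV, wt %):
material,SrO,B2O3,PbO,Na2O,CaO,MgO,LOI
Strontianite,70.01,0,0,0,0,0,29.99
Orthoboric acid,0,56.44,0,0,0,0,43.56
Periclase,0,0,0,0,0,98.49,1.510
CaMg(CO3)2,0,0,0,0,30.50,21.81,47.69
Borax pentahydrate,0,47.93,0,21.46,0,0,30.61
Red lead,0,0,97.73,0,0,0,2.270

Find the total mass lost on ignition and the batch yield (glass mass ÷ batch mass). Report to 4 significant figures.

The intermediate values appear, with 4-significant-figure rounding, in the printout; the whole derivation holds exact precision from start to finish; each reported value is rounded exactly once. Derived quantities, which include the totals, six oxide percentages, ignition loss, glass mass, the yield, are computed at exact precision, as written in either problem or answer, starting from the weights at 1519 pbw of glass.
LOI of each material in turn:
  Strontianite: 308.2 × 0.2999 = 92.43 pbw
  Orthoboric acid: 917.0 × 0.4356 = 399.4 pbw
  Periclase: 249.5 × 0.01510 = 3.767 pbw
  CaMg(CO3)2: 239.8 × 0.4769 = 114.4 pbw
  Borax pentahydrate: 89.52 × 0.3061 = 27.40 pbw
  Red lead: 360.5 × 0.02270 = 8.183 pbw
Total LOI = 645.6 pbw
Glass = batch − LOI = 2165 − 645.6 = 1519 pbw

LOI loss = 645.6 pbw; glass = 1519 pbw; yield = 70.17%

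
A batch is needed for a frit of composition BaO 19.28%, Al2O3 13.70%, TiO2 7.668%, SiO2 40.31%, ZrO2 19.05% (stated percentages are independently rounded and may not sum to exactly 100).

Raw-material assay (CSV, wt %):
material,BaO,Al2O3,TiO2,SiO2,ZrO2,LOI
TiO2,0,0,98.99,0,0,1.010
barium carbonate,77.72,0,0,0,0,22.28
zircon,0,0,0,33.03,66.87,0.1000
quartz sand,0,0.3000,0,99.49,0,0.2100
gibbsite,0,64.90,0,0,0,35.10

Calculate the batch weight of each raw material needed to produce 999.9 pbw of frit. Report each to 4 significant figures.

Batch per 999.9 pbw frit:
  TiO2: 77.45 pbw
  barium carbonate: 248.0 pbw
  zircon: 284.9 pbw
  quartz sand: 310.6 pbw
  gibbsite: 209.6 pbw
Total batch = 1131 pbw; LOI loss = 130.5 pbw; yield = 88.45%

All arithmetic carries exact precision at each step. Intermediates appear, with 4-significant-digit rounding, in the working — every reported value is rounded a single time — all derived quantities, including totals, the yield, LOI, net glass mass, the five compositions, are rebuilt from the batch weights per 999.9 pbw of glass in full float precision as quoted within the problem or answer text.
The oxide mass targets at 999.9 pbw frit:
  BaO: 19.28% × 999.9 = 192.8 pbw
  Al2O3: 13.70% × 999.9 = 137.0 pbw
  TiO2: 7.668% × 999.9 = 76.67 pbw
  SiO2: 40.31% × 999.9 = 403.1 pbw
  ZrO2: 19.05% × 999.9 = 190.5 pbw
Oxide-by-oxide audit with the batch weights as given, versus the basis set out (target by target, the sums agree up to rounding of the answer):
  BaO: 248.0·0.7772 = 192.7 pbw (target 192.8 pbw)
  Al2O3: 310.6·0.003000 + 209.6·0.6490 = 137.0 pbw (target 137.0 pbw)
  TiO2: 77.45·0.9899 = 76.67 pbw (target 76.67 pbw)
  SiO2: 284.9·0.3303 + 310.6·0.9949 = 403.1 pbw (target 403.1 pbw)
  ZrO2: 284.9·0.6687 = 190.5 pbw (target 190.5 pbw)
Glass mass check: total charge less LOI = 1000 pbw (oxide target masses add up to 1000 pbw; with the basis standing at 999.9 pbw — a pure rounding effect).
Whole-batch sum: Σ batch = 1131 pbw; loss to ignition Σ batch·LOI = 130.5 pbw; as yield: glass ÷ batch → 88.45%.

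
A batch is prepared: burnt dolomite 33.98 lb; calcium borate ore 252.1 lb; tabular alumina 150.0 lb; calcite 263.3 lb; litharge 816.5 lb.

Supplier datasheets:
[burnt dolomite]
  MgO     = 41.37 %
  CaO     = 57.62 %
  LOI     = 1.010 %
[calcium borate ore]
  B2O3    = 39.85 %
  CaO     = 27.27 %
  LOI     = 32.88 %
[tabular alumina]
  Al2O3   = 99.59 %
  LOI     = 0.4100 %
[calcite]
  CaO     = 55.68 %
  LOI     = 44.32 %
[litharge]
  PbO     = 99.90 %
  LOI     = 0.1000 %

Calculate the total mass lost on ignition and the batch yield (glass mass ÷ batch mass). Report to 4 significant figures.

LOI loss = 201.4 lb; glass = 1315 lb; yield = 86.72%

The whole derivation keeps exact precision at every stage. Intermediates are displayed rounded to 4 significant figures in the printout — a single rounding completes every reported result. The derived quantities are recomputed from the weighed amounts for 1315 lb of glass at full precision (five oxide percentages, yield, totals, glass mass, ignition loss), exactly as printed in the question or the answer.
Each material's LOI contribution:
  burnt dolomite: 33.98 × 0.01010 = 0.3432 lb
  calcium borate ore: 252.1 × 0.3288 = 82.89 lb
  tabular alumina: 150.0 × 0.004100 = 0.6150 lb
  calcite: 263.3 × 0.4432 = 116.7 lb
  litharge: 816.5 × 0.001000 = 0.8165 lb
Total LOI = 201.4 lb
Glass = batch − LOI = 1516 − 201.4 = 1315 lb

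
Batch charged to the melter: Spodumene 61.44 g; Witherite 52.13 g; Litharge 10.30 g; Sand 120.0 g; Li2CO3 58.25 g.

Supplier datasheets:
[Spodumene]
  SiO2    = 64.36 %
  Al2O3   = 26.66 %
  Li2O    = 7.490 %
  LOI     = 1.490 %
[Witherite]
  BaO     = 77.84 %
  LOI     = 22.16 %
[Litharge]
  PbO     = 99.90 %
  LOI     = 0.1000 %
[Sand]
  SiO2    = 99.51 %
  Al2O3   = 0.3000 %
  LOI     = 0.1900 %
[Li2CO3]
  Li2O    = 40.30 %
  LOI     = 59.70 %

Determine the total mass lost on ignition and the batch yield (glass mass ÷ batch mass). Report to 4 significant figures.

In-progress results are shown (rounded to four significant figures) across the worked steps. All arithmetic carries full precision throughout — every reported value takes exactly one rounding; derived quantities are rebuilt at exact precision (the five compositions, the yield, LOI, the totals, net glass mass) from the weighed amounts on 254.6 g of glass, as set out in the problem or the answer.
Material-by-material LOI:
  Spodumene: 61.44 × 0.01490 = 0.9155 g
  Witherite: 52.13 × 0.2216 = 11.55 g
  Litharge: 10.30 × 0.001000 = 0.01030 g
  Sand: 120.0 × 0.001900 = 0.2280 g
  Li2CO3: 58.25 × 0.5970 = 34.78 g
Total LOI = 47.48 g
Glass = batch − LOI = 302.1 − 47.48 = 254.6 g

LOI loss = 47.48 g; glass = 254.6 g; yield = 84.28%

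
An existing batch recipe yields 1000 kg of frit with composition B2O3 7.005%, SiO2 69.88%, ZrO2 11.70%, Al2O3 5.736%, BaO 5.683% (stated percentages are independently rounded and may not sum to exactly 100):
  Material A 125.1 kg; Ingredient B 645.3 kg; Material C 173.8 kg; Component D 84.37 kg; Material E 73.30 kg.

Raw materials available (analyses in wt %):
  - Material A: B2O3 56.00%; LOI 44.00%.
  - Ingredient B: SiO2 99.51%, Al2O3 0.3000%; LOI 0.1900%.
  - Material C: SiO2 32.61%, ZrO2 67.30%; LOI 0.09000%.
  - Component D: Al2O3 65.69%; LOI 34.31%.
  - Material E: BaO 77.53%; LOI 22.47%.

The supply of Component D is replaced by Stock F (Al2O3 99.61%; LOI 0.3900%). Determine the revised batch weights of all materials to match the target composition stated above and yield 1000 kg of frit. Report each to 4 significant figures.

Every computation runs at full precision end to end. Working values are displayed rounded to 4 significant figures in the printout — exactly one rounding lands on each reported value. All derived quantities are carried in full float precision (five oxide percentages, yield, glass mass, ignition loss, the totals) from the batch weights per 1000 kg of glass, as they appear in either problem or answer.
Oxide-by-oxide targets in 1000 kg frit:
  B2O3: 7.005% × 1000 = 70.05 kg
  SiO2: 69.88% × 1000 = 698.8 kg
  ZrO2: 11.70% × 1000 = 117.0 kg
  Al2O3: 5.736% × 1000 = 57.36 kg
  BaO: 5.683% × 1000 = 56.83 kg
Verifying the oxide balance on the weights just shown, at the basis given (delivered sums recover each target inside rounding margins):
  B2O3: 125.1·0.5600 = 70.06 kg (target 70.05 kg)
  SiO2: 645.3·0.9951 + 173.8·0.3261 = 698.8 kg (target 698.8 kg)
  ZrO2: 173.8·0.6730 = 117.0 kg (target 117.0 kg)
  Al2O3: 645.3·0.003000 + 55.64·0.9961 = 57.36 kg (target 57.36 kg)
  BaO: 73.30·0.7753 = 56.83 kg (target 56.83 kg)
Glass-mass sanity pass: Σ batch − LOI loss = 1000 kg (the targets, summed, come to 1000 kg; against the stated basis, 1000 kg — differing by rounding only).
Adding the batch up: Σ batch = 1073 kg; loss to ignition Σ batch·LOI = 73.11 kg; the yield ratio, glass ÷ batch: 93.19%.

Revised batch per 1000 kg frit:
  Material A: 125.1 kg
  Ingredient B: 645.3 kg
  Material C: 173.8 kg
  Stock F: 55.64 kg
  Material E: 73.30 kg
Total batch = 1073 kg; LOI loss = 73.11 kg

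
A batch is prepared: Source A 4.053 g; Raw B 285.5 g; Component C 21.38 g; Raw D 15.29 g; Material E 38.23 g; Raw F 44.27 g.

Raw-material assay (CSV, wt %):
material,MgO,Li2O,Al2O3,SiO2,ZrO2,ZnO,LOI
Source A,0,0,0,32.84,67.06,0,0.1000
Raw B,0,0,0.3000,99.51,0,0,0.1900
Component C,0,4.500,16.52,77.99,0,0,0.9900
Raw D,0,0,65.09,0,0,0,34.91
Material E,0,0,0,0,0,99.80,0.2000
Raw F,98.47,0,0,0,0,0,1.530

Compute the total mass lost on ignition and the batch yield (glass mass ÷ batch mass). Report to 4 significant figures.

Values along the way are displayed, rounded to 4 significant figures, on the page; all internal work holds exact precision in every operation — every reported figure is rounded exactly once — derived quantities, including net glass mass, the totals, the yield, ignition loss, the six compositions, are re-derived from the batch weights for 401.9 g of glass at exact precision precisely as stated by question or answer.
Each material's LOI contribution:
  Source A: 4.053 × 0.001000 = 0.004053 g
  Raw B: 285.5 × 0.001900 = 0.5424 g
  Component C: 21.38 × 0.009900 = 0.2117 g
  Raw D: 15.29 × 0.3491 = 5.338 g
  Material E: 38.23 × 0.002000 = 0.07646 g
  Raw F: 44.27 × 0.01530 = 0.6773 g
Total LOI = 6.850 g
Glass = batch − LOI = 408.7 − 6.850 = 401.9 g

LOI loss = 6.850 g; glass = 401.9 g; yield = 98.32%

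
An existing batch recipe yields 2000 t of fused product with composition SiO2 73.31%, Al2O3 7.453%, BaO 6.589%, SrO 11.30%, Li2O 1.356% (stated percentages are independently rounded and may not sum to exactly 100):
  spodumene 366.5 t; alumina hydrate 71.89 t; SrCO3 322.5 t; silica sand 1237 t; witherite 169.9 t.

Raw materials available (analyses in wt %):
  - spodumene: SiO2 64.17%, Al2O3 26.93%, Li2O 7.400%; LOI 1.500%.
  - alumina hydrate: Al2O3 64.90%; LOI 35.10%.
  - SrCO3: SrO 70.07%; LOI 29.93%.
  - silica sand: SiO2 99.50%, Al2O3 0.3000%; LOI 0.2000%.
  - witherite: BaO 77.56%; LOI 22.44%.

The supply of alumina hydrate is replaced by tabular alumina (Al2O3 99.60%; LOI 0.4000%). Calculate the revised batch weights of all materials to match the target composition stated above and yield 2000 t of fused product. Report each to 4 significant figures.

Revised batch per 2000 t fused product:
  spodumene: 366.5 t
  tabular alumina: 46.84 t
  SrCO3: 322.5 t
  silica sand: 1237 t
  witherite: 169.9 t
Total batch = 2143 t; LOI loss = 142.8 t

Working values are printed rounded to 4 significant figures within the worked lines. The working math holds exact precision in all steps — every reported number is rounded only once — the derived quantities (glass mass, five oxide percentages, the yield, the totals, LOI) are recomputed at full float precision from the weighed amounts at 2000 t of glass as written in either problem or answer.
Target masses of each oxide per 2000 t fused product:
  SiO2: 73.31% × 2000 = 1466 t
  Al2O3: 7.453% × 2000 = 149.1 t
  BaO: 6.589% × 2000 = 131.8 t
  SrO: 11.30% × 2000 = 226.0 t
  Li2O: 1.356% × 2000 = 27.12 t
Sums-versus-targets review from the weights as reported, per the basis as stated (sums match the target masses modulo rounding of the values):
  SiO2: 366.5·0.6417 + 1237·0.9950 = 1466 t (target 1466 t)
  Al2O3: 366.5·0.2693 + 46.84·0.9960 + 1237·0.003000 = 149.1 t (target 149.1 t)
  BaO: 169.9·0.7756 = 131.8 t (target 131.8 t)
  SrO: 322.5·0.7007 = 226.0 t (target 226.0 t)
  Li2O: 366.5·0.07400 = 27.12 t (target 27.12 t)
Glass-mass sanity pass: batch Σ − ignition loss = 2000 t (the targets, summed, come to 2000 t; with the basis standing at 2000 t — deltas are rounding alone).
Total batch = Σ batch = 2143 t; loss to ignition Σ batch·LOI = 142.8 t; the yield ratio, glass ÷ batch: 93.34%.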